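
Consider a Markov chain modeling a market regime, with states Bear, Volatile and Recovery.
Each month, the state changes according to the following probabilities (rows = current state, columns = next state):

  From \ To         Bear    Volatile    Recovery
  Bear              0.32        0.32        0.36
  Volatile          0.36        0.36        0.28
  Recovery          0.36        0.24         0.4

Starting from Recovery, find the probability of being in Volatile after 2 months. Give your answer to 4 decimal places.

0.2976

Sum over the intermediate state after 1 month:
P = P(Recovery→Bear)·P(Bear→Volatile) + P(Recovery→Volatile)·P(Volatile→Volatile) + P(Recovery→Recovery)·P(Recovery→Volatile)
  = 0.36×0.32 + 0.24×0.36 + 0.4×0.24
  = 0.1152 + 0.0864 + 0.0960 = 0.2976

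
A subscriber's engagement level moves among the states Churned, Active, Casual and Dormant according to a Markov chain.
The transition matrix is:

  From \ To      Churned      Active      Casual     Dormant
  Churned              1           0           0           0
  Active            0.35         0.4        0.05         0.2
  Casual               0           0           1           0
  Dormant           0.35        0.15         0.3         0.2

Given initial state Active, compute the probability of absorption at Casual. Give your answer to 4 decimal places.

Let h(s) be the probability of absorption at Casual starting from transient state s. Then h(Casual) = 1 and h(Churned) = 0. By first-step analysis:
h(Active) = 0.35·0 + 0.4·h(Active) + 0.05·1 + 0.2·h(Dormant)
h(Dormant) = 0.35·0 + 0.15·h(Active) + 0.3·1 + 0.2·h(Dormant)
Solving: h(Active) = 0.2222, h(Dormant) = 0.4167.
Starting from Active, the probability is 0.2222.

0.2222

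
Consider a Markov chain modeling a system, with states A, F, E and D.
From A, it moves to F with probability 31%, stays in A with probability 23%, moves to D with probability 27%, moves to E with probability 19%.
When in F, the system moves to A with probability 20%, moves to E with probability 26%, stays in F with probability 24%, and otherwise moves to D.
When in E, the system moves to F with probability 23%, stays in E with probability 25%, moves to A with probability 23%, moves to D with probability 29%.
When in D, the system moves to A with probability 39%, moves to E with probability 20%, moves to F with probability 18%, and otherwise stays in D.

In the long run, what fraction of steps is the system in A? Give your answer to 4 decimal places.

Let the stationary distribution be π with π = πP and π_1 + π_2 + π_3 + π_4 = 1.
π_1 = 0.23·π_1 + 0.2·π_2 + 0.23·π_3 + 0.39·π_4
π_2 = 0.31·π_1 + 0.24·π_2 + 0.23·π_3 + 0.18·π_4
π_3 = 0.19·π_1 + 0.26·π_2 + 0.25·π_3 + 0.2·π_4
Solving with the normalization constraint gives π = (0.2661, 0.2402, 0.2229, 0.2708).
So the stationary probability of A is 0.2661.

0.2661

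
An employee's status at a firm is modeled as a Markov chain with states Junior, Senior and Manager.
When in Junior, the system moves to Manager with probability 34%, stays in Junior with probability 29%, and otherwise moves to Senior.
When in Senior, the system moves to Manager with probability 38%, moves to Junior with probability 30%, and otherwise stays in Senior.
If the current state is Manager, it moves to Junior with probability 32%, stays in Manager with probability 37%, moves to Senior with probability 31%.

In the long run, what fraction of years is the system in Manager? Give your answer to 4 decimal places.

Let the stationary distribution be π with π = πP and π_1 + π_2 + π_3 = 1.
π_1 = 0.29·π_1 + 0.3·π_2 + 0.32·π_3
π_2 = 0.37·π_1 + 0.32·π_2 + 0.31·π_3
Solving with the normalization constraint gives π = (0.3042, 0.3316, 0.3642).
So the stationary probability of Manager is 0.3642.

0.3642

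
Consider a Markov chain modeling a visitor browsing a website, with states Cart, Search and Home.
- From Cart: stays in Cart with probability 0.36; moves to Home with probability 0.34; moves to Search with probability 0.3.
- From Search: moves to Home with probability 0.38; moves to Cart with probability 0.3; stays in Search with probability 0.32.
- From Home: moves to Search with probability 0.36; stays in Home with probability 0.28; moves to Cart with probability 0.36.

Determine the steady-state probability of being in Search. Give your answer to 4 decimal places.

Let the stationary distribution be π with π = πP and π_1 + π_2 + π_3 = 1.
π_1 = 0.36·π_1 + 0.3·π_2 + 0.36·π_3
π_2 = 0.3·π_1 + 0.32·π_2 + 0.36·π_3
Solving with the normalization constraint gives π = (0.3404, 0.3265, 0.3331).
So the stationary probability of Search is 0.3265.

0.3265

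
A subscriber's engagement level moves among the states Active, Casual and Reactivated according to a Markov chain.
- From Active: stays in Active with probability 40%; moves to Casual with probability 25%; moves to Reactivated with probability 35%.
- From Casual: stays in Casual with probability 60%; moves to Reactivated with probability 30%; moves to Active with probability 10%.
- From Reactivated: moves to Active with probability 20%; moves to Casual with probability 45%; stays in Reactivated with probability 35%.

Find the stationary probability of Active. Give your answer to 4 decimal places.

Let the stationary distribution be π with π = πP and π_1 + π_2 + π_3 = 1.
π_1 = 0.4·π_1 + 0.1·π_2 + 0.2·π_3
π_2 = 0.25·π_1 + 0.6·π_2 + 0.45·π_3
Solving with the normalization constraint gives π = (0.1894, 0.4848, 0.3258).
So the stationary probability of Active is 0.1894.

0.1894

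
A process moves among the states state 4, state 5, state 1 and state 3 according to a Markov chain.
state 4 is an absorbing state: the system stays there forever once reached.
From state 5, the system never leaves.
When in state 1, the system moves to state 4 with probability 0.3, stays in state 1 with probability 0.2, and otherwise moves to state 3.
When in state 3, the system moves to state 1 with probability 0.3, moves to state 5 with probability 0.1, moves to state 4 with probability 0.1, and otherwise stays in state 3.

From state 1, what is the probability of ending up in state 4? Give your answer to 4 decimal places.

Let h(s) be the probability of absorption at state 4 starting from transient state s. Then h(state 4) = 1 and h(state 5) = 0. By first-step analysis:
h(state 1) = 0.3·1 + 0.2·h(state 1) + 0.5·h(state 3)
h(state 3) = 0.1·1 + 0.1·0 + 0.3·h(state 1) + 0.5·h(state 3)
Solving: h(state 1) = 0.8000, h(state 3) = 0.6800.
Starting from state 1, the probability is 0.8000.

0.8000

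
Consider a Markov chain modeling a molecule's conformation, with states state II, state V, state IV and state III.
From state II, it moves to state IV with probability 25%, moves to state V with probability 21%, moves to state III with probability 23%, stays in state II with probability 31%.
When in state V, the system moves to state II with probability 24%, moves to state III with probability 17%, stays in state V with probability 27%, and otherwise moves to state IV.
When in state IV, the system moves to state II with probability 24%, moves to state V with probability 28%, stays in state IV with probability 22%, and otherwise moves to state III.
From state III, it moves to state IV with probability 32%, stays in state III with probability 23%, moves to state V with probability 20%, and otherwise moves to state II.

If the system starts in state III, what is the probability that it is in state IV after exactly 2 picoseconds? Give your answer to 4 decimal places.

0.2705

Propagate the distribution vector 2 picoseconds from state III.
After 0 picoseconds: (0.0000, 0.0000, 0.0000, 1.0000)
After 1 picosecond: (0.2500, 0.2000, 0.3200, 0.2300)
After 2 picoseconds: (0.2598, 0.2421, 0.2705, 0.2276)
P(in state IV after 2 picoseconds) = 0.2705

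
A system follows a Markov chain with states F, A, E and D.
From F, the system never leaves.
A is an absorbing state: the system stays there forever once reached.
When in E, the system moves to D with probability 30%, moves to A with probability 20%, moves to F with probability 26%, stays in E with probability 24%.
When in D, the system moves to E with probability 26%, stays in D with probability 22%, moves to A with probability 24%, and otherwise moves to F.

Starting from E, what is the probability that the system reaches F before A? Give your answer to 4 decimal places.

0.5571

Let h(s) be the probability of absorption at F starting from transient state s. Then h(F) = 1 and h(A) = 0. By first-step analysis:
h(E) = 0.26·1 + 0.2·0 + 0.24·h(E) + 0.3·h(D)
h(D) = 0.28·1 + 0.24·0 + 0.26·h(E) + 0.22·h(D)
Solving: h(E) = 0.5571, h(D) = 0.5447.
Starting from E, the probability is 0.5571.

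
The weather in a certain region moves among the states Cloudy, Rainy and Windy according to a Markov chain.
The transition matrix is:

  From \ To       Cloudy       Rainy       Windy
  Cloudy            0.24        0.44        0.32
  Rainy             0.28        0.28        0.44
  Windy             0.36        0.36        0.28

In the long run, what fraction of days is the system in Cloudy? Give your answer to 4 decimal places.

Let the stationary distribution be π with π = πP and π_1 + π_2 + π_3 = 1.
π_1 = 0.24·π_1 + 0.28·π_2 + 0.36·π_3
π_2 = 0.44·π_1 + 0.28·π_2 + 0.36·π_3
Solving with the normalization constraint gives π = (0.2961, 0.3553, 0.3487).
So the stationary probability of Cloudy is 0.2961.

0.2961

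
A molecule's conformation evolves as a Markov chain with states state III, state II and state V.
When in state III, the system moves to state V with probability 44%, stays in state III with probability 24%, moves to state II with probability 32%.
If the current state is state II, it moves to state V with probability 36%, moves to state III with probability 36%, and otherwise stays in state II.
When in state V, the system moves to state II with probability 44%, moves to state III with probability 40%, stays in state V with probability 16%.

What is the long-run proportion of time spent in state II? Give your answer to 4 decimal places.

0.3449

Let the stationary distribution be π with π = πP and π_1 + π_2 + π_3 = 1.
π_1 = 0.24·π_1 + 0.36·π_2 + 0.4·π_3
π_2 = 0.32·π_1 + 0.28·π_2 + 0.44·π_3
Solving with the normalization constraint gives π = (0.3329, 0.3449, 0.3222).
So the stationary probability of state II is 0.3449.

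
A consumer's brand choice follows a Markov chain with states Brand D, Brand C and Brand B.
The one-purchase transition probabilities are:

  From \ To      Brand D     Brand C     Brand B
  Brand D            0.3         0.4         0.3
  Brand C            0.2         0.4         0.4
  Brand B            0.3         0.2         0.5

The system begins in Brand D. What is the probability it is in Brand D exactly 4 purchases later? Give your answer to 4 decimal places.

Propagate the distribution vector 4 purchases from Brand D.
After 0 purchases: (1.0000, 0.0000, 0.0000)
After 1 purchase: (0.3000, 0.4000, 0.3000)
After 2 purchases: (0.2600, 0.3400, 0.4000)
After 3 purchases: (0.2660, 0.3200, 0.4140)
After 4 purchases: (0.2680, 0.3172, 0.4148)
P(in Brand D after 4 purchases) = 0.2680

0.2680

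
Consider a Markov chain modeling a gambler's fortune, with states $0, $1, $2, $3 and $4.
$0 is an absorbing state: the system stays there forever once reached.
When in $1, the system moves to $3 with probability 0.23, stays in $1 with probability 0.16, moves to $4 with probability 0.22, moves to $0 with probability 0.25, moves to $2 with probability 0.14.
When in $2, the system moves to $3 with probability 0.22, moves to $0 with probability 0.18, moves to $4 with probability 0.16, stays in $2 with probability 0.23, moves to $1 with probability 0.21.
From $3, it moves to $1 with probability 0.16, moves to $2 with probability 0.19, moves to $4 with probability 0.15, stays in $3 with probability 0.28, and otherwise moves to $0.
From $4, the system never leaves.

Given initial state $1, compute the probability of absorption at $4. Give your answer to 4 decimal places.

Let h(s) be the probability of absorption at $4 starting from transient state s. Then h($4) = 1 and h($0) = 0. By first-step analysis:
h($1) = 0.25·0 + 0.16·h($1) + 0.14·h($2) + 0.23·h($3) + 0.22·1
h($2) = 0.18·0 + 0.21·h($1) + 0.23·h($2) + 0.22·h($3) + 0.16·1
h($3) = 0.22·0 + 0.16·h($1) + 0.19·h($2) + 0.28·h($3) + 0.15·1
Solving: h($1) = 0.4553, h($2) = 0.4547, h($3) = 0.4295.
Starting from $1, the probability is 0.4553.

0.4553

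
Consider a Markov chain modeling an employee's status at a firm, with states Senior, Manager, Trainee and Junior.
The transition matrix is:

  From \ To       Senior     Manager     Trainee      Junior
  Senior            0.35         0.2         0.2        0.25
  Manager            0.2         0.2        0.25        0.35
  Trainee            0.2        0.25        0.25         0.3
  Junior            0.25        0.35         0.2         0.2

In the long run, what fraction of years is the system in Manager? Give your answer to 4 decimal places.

0.2521

Let the stationary distribution be π with π = πP and π_1 + π_2 + π_3 + π_4 = 1.
π_1 = 0.35·π_1 + 0.2·π_2 + 0.2·π_3 + 0.25·π_4
π_2 = 0.2·π_1 + 0.2·π_2 + 0.25·π_3 + 0.35·π_4
π_3 = 0.2·π_1 + 0.25·π_2 + 0.25·π_3 + 0.2·π_4
Solving with the normalization constraint gives π = (0.2513, 0.2521, 0.2238, 0.2728).
So the stationary probability of Manager is 0.2521.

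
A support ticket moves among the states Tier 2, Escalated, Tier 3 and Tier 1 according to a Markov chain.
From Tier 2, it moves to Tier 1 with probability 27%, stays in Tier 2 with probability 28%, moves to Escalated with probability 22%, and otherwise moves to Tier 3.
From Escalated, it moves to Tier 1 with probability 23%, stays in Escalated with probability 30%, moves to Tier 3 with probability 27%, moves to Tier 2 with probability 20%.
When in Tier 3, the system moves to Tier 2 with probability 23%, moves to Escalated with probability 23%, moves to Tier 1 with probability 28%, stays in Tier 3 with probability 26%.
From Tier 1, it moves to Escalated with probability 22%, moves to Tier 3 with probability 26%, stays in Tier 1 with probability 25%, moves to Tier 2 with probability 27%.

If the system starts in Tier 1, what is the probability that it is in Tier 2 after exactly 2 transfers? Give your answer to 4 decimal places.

0.2469

Propagate the distribution vector 2 transfers from Tier 1.
After 0 transfers: (0.0000, 0.0000, 0.0000, 1.0000)
After 1 transfer: (0.2700, 0.2200, 0.2600, 0.2500)
After 2 transfers: (0.2469, 0.2402, 0.2541, 0.2588)
P(in Tier 2 after 2 transfers) = 0.2469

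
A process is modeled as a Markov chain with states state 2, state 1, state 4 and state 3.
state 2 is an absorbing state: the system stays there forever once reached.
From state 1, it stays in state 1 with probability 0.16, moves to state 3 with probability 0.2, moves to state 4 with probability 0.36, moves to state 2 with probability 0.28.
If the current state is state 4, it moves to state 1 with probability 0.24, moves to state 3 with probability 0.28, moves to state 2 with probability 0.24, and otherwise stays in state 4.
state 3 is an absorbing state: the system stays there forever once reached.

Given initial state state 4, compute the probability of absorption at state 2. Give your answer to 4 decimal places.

0.4870

Let h(s) be the probability of absorption at state 2 starting from transient state s. Then h(state 2) = 1 and h(state 3) = 0. By first-step analysis:
h(state 1) = 0.28·1 + 0.16·h(state 1) + 0.36·h(state 4) + 0.2·0
h(state 4) = 0.24·1 + 0.24·h(state 1) + 0.24·h(state 4) + 0.28·0
Solving: h(state 1) = 0.5420, h(state 4) = 0.4870.
Starting from state 4, the probability is 0.4870.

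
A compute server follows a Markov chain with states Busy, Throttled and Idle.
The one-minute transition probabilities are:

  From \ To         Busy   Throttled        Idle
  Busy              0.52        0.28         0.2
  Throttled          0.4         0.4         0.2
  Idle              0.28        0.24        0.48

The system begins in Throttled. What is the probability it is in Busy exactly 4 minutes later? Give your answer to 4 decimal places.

Propagate the distribution vector 4 minutes from Throttled.
After 0 minutes: (0.0000, 1.0000, 0.0000)
After 1 minute: (0.4000, 0.4000, 0.2000)
After 2 minutes: (0.4240, 0.3200, 0.2560)
After 3 minutes: (0.4202, 0.3082, 0.2717)
After 4 minutes: (0.4178, 0.3061, 0.2761)
P(in Busy after 4 minutes) = 0.4178

0.4178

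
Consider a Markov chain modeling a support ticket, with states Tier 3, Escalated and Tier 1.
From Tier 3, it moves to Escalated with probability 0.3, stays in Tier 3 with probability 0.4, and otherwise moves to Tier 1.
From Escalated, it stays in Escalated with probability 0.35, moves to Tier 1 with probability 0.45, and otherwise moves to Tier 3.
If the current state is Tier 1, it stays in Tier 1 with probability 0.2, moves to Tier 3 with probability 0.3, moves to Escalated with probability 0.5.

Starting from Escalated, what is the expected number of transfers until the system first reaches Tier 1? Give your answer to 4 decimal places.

Let t(s) be the expected number of transfers to first reach Tier 1 from state s, with t(Tier 1) = 0. Conditioning on the first transfer:
t(Tier 3) = 1 + 0.4·t(Tier 3) + 0.3·t(Escalated)
t(Escalated) = 1 + 0.2·t(Tier 3) + 0.35·t(Escalated)
Solving: t(Tier 3) = 2.8788, t(Escalated) = 2.4242.
Expected transfers from Escalated to Tier 1: 2.4242.

2.4242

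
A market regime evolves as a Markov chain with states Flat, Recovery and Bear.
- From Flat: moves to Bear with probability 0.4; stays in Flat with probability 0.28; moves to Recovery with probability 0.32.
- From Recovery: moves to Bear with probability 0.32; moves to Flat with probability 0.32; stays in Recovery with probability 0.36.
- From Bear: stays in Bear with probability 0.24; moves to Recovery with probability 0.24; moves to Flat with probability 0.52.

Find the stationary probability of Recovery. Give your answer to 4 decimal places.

0.3064

Let the stationary distribution be π with π = πP and π_1 + π_2 + π_3 = 1.
π_1 = 0.28·π_1 + 0.32·π_2 + 0.52·π_3
π_2 = 0.32·π_1 + 0.36·π_2 + 0.24·π_3
Solving with the normalization constraint gives π = (0.3699, 0.3064, 0.3237).
So the stationary probability of Recovery is 0.3064.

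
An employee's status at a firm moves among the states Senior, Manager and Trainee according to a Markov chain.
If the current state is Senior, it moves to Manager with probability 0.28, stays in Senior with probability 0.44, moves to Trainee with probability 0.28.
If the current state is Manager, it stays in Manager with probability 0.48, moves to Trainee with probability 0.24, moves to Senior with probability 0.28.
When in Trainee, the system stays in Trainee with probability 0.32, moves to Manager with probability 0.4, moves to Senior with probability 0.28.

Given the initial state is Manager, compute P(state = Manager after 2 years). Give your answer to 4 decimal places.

Sum over the intermediate state after 1 year:
P = P(Manager→Senior)·P(Senior→Manager) + P(Manager→Manager)·P(Manager→Manager) + P(Manager→Trainee)·P(Trainee→Manager)
  = 0.28×0.28 + 0.48×0.48 + 0.24×0.4
  = 0.0784 + 0.2304 + 0.0960 = 0.4048

0.4048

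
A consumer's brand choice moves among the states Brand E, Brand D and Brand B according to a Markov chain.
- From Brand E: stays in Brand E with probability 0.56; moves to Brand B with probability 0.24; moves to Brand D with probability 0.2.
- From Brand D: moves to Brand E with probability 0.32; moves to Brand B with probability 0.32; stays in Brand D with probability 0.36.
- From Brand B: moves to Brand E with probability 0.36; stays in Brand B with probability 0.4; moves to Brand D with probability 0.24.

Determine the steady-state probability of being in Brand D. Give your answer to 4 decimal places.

0.2528

Let the stationary distribution be π with π = πP and π_1 + π_2 + π_3 = 1.
π_1 = 0.56·π_1 + 0.32·π_2 + 0.36·π_3
π_2 = 0.2·π_1 + 0.36·π_2 + 0.24·π_3
Solving with the normalization constraint gives π = (0.4374, 0.2528, 0.3098).
So the stationary probability of Brand D is 0.2528.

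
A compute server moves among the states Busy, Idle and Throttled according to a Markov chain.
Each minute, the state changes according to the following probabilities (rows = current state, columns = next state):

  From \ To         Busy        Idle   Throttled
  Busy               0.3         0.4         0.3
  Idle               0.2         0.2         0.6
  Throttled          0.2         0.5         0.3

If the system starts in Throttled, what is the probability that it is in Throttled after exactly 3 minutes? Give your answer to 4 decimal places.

Propagate the distribution vector 3 minutes from Throttled.
After 0 minutes: (0.0000, 0.0000, 1.0000)
After 1 minute: (0.2000, 0.5000, 0.3000)
After 2 minutes: (0.2200, 0.3300, 0.4500)
After 3 minutes: (0.2220, 0.3790, 0.3990)
P(in Throttled after 3 minutes) = 0.3990

0.3990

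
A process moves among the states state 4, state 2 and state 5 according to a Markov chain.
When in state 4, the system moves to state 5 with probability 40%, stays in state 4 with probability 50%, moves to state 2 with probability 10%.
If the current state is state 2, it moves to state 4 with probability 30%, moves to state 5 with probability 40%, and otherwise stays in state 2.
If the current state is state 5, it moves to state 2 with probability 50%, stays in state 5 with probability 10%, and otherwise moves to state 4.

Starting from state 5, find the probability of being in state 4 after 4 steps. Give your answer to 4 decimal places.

0.4119

Propagate the distribution vector 4 steps from state 5.
After 0 steps: (0.0000, 0.0000, 1.0000)
After 1 step: (0.4000, 0.5000, 0.1000)
After 2 steps: (0.3900, 0.2400, 0.3700)
After 3 steps: (0.4150, 0.2960, 0.2890)
After 4 steps: (0.4119, 0.2748, 0.3133)
P(in state 4 after 4 steps) = 0.4119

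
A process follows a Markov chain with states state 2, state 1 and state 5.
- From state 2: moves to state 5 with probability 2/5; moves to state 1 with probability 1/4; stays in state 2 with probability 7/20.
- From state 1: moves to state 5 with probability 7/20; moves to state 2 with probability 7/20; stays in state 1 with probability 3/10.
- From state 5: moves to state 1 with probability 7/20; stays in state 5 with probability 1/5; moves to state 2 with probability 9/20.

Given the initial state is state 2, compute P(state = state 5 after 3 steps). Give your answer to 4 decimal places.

Propagate the distribution vector 3 steps from state 2.
After 0 steps: (1.0000, 0.0000, 0.0000)
After 1 step: (0.3500, 0.2500, 0.4000)
After 2 steps: (0.3900, 0.3025, 0.3075)
After 3 steps: (0.3808, 0.2959, 0.3234)
P(in state 5 after 3 steps) = 0.3234

0.3234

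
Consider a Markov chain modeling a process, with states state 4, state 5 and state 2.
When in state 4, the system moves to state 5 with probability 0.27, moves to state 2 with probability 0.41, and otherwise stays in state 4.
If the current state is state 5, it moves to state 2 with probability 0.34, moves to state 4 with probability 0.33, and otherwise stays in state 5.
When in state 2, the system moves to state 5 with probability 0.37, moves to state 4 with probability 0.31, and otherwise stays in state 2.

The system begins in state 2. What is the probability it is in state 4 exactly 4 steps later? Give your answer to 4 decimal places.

Propagate the distribution vector 4 steps from state 2.
After 0 steps: (0.0000, 0.0000, 1.0000)
After 1 step: (0.3100, 0.3700, 0.3200)
After 2 steps: (0.3205, 0.3242, 0.3553)
After 3 steps: (0.3197, 0.3250, 0.3553)
After 4 steps: (0.3197, 0.3250, 0.3553)
P(in state 4 after 4 steps) = 0.3197

0.3197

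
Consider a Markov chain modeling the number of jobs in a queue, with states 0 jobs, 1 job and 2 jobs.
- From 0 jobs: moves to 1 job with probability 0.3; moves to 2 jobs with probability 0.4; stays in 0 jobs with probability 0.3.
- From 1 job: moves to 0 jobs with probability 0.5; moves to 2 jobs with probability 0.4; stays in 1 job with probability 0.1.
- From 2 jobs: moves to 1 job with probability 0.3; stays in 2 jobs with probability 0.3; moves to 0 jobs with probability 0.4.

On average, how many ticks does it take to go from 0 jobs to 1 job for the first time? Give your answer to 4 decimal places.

3.3333

Let t(s) be the expected number of ticks to first reach 1 job from state s, with t(1 job) = 0. Conditioning on the first tick:
t(0 jobs) = 1 + 0.3·t(0 jobs) + 0.4·t(2 jobs)
t(2 jobs) = 1 + 0.4·t(0 jobs) + 0.3·t(2 jobs)
Solving: t(0 jobs) = 3.3333, t(2 jobs) = 3.3333.
Expected ticks from 0 jobs to 1 job: 3.3333.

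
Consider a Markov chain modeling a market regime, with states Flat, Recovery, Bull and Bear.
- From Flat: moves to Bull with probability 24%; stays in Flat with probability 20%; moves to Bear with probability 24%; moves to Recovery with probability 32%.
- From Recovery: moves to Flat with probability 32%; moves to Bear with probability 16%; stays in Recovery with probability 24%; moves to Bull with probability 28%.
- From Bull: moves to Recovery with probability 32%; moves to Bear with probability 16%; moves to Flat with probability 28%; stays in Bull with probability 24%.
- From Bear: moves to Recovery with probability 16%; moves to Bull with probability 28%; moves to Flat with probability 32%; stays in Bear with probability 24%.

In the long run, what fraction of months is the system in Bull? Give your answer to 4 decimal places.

Let the stationary distribution be π with π = πP and π_1 + π_2 + π_3 + π_4 = 1.
π_1 = 0.2·π_1 + 0.32·π_2 + 0.28·π_3 + 0.32·π_4
π_2 = 0.32·π_1 + 0.24·π_2 + 0.32·π_3 + 0.16·π_4
π_3 = 0.24·π_1 + 0.28·π_2 + 0.24·π_3 + 0.28·π_4
Solving with the normalization constraint gives π = (0.2765, 0.2670, 0.2586, 0.1980).
So the stationary probability of Bull is 0.2586.

0.2586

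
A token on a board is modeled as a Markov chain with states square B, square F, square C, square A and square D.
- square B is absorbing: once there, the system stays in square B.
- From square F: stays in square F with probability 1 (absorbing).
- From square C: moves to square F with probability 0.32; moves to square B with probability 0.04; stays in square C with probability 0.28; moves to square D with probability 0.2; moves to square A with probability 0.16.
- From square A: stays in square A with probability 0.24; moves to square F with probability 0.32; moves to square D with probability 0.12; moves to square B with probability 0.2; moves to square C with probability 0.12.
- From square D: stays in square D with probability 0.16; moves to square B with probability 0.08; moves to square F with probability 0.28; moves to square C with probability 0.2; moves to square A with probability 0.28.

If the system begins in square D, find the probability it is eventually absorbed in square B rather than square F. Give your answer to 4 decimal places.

0.2547

Let h(s) be the probability of absorption at square B starting from transient state s. Then h(square B) = 1 and h(square F) = 0. By first-step analysis:
h(square C) = 0.04·1 + 0.32·0 + 0.28·h(square C) + 0.16·h(square A) + 0.2·h(square D)
h(square A) = 0.2·1 + 0.32·0 + 0.12·h(square C) + 0.24·h(square A) + 0.12·h(square D)
h(square D) = 0.08·1 + 0.28·0 + 0.2·h(square C) + 0.28·h(square A) + 0.16·h(square D)
Solving: h(square C) = 0.2008, h(square A) = 0.3351, h(square D) = 0.2547.
Starting from square D, the probability is 0.2547.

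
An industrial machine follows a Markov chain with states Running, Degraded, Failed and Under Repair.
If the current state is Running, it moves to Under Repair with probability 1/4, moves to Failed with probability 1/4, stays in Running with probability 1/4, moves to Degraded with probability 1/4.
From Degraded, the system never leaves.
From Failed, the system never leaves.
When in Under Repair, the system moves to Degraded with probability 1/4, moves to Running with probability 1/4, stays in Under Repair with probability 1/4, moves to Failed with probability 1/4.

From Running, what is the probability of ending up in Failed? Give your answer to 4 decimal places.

0.5000

Let h(s) be the probability of absorption at Failed starting from transient state s. Then h(Failed) = 1 and h(Degraded) = 0. By first-step analysis:
h(Running) = 0.25·h(Running) + 0.25·0 + 0.25·1 + 0.25·h(Under Repair)
h(Under Repair) = 0.25·h(Running) + 0.25·0 + 0.25·1 + 0.25·h(Under Repair)
Solving: h(Running) = 0.5000, h(Under Repair) = 0.5000.
Starting from Running, the probability is 0.5000.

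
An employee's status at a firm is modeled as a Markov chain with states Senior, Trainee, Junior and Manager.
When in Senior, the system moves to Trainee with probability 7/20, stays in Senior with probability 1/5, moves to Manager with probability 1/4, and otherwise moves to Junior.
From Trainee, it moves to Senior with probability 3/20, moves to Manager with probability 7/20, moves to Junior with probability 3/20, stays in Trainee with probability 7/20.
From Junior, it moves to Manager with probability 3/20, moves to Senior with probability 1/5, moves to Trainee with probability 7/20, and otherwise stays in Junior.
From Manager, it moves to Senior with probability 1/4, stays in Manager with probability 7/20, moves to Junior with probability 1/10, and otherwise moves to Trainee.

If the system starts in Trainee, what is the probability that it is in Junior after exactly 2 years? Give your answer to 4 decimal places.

Propagate the distribution vector 2 years from Trainee.
After 0 years: (0.0000, 1.0000, 0.0000, 0.0000)
After 1 year: (0.1500, 0.3500, 0.1500, 0.3500)
After 2 years: (0.2000, 0.3325, 0.1625, 0.3050)
P(in Junior after 2 years) = 0.1625

0.1625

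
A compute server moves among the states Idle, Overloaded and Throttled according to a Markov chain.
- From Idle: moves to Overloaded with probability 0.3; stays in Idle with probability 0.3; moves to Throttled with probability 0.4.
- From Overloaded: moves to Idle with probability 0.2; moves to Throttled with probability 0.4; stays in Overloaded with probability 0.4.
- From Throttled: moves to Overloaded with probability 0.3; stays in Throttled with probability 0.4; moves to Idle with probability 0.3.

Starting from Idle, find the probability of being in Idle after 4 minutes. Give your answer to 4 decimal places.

Propagate the distribution vector 4 minutes from Idle.
After 0 minutes: (1.0000, 0.0000, 0.0000)
After 1 minute: (0.3000, 0.3000, 0.4000)
After 2 minutes: (0.2700, 0.3300, 0.4000)
After 3 minutes: (0.2670, 0.3330, 0.4000)
After 4 minutes: (0.2667, 0.3333, 0.4000)
P(in Idle after 4 minutes) = 0.2667

0.2667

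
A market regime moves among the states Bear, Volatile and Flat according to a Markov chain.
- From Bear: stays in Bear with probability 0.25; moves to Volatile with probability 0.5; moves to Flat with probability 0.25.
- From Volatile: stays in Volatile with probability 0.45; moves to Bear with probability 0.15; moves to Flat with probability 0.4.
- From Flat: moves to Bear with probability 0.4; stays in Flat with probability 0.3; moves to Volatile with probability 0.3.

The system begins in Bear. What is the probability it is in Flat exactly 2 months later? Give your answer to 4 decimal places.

Sum over the intermediate state after 1 month:
P = P(Bear→Bear)·P(Bear→Flat) + P(Bear→Volatile)·P(Volatile→Flat) + P(Bear→Flat)·P(Flat→Flat)
  = 0.25×0.25 + 0.5×0.4 + 0.25×0.3
  = 0.0625 + 0.2000 + 0.0750 = 0.3375

0.3375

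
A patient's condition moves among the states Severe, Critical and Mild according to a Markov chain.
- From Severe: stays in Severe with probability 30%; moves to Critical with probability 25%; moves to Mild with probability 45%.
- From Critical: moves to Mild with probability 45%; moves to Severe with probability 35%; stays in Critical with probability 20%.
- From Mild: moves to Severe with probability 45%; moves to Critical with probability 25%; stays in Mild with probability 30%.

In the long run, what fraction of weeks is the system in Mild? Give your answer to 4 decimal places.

0.3913

Let the stationary distribution be π with π = πP and π_1 + π_2 + π_3 = 1.
π_1 = 0.3·π_1 + 0.35·π_2 + 0.45·π_3
π_2 = 0.25·π_1 + 0.2·π_2 + 0.25·π_3
Solving with the normalization constraint gives π = (0.3706, 0.2381, 0.3913).
So the stationary probability of Mild is 0.3913.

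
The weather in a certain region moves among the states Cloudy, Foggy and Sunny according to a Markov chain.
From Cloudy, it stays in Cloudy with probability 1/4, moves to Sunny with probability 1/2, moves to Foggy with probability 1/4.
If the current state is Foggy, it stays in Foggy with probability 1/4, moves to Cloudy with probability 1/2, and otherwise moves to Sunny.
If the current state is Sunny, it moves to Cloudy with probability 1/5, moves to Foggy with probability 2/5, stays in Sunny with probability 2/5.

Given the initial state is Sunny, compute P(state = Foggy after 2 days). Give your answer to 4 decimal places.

Sum over the intermediate state after 1 day:
P = P(Sunny→Cloudy)·P(Cloudy→Foggy) + P(Sunny→Foggy)·P(Foggy→Foggy) + P(Sunny→Sunny)·P(Sunny→Foggy)
  = 0.2×0.25 + 0.4×0.25 + 0.4×0.4
  = 0.0500 + 0.1000 + 0.1600 = 0.3100

0.3100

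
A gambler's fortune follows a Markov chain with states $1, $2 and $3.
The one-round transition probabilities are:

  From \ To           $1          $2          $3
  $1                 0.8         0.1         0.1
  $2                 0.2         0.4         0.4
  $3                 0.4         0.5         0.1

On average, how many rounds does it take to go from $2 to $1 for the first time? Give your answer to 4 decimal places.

3.8235

Let t(s) be the expected number of rounds to first reach $1 from state s, with t($1) = 0. Conditioning on the first round:
t($2) = 1 + 0.4·t($2) + 0.4·t($3)
t($3) = 1 + 0.5·t($2) + 0.1·t($3)
Solving: t($2) = 3.8235, t($3) = 3.2353.
Expected rounds from $2 to $1: 3.8235.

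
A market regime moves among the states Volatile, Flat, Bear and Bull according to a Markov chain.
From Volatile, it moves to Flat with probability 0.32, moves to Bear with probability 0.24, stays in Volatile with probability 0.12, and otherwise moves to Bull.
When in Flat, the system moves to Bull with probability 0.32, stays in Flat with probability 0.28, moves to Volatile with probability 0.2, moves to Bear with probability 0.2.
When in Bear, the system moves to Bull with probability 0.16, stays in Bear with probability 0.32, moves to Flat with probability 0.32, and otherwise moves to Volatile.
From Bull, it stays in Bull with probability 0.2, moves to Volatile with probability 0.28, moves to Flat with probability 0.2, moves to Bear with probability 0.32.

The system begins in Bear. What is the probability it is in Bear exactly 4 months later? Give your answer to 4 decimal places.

0.2702

Propagate the distribution vector 4 months from Bear.
After 0 months: (0.0000, 0.0000, 1.0000, 0.0000)
After 1 month: (0.2000, 0.3200, 0.3200, 0.1600)
After 2 months: (0.1968, 0.2880, 0.2656, 0.2496)
After 3 months: (0.2042, 0.2785, 0.2697, 0.2476)
After 4 months: (0.2035, 0.2792, 0.2702, 0.2471)
P(in Bear after 4 months) = 0.2702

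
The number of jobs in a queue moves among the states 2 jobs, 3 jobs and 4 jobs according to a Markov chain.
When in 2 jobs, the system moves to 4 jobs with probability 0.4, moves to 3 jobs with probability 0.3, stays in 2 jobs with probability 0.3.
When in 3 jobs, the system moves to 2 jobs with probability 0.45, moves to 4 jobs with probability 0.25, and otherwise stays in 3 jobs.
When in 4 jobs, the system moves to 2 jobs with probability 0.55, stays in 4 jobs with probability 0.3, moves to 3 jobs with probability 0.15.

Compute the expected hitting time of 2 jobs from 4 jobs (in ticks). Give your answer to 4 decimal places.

1.8785

Let t(s) be the expected number of ticks to first reach 2 jobs from state s, with t(2 jobs) = 0. Conditioning on the first tick:
t(3 jobs) = 1 + 0.3·t(3 jobs) + 0.25·t(4 jobs)
t(4 jobs) = 1 + 0.15·t(3 jobs) + 0.3·t(4 jobs)
Solving: t(3 jobs) = 2.0994, t(4 jobs) = 1.8785.
Expected ticks from 4 jobs to 2 jobs: 1.8785.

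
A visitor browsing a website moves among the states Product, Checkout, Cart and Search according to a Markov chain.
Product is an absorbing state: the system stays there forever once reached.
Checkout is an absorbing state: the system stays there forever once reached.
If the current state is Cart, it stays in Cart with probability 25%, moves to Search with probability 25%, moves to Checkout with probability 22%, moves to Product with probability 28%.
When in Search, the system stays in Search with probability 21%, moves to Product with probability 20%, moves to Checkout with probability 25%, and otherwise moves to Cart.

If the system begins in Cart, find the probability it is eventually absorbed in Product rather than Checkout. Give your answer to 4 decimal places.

Let h(s) be the probability of absorption at Product starting from transient state s. Then h(Product) = 1 and h(Checkout) = 0. By first-step analysis:
h(Cart) = 0.28·1 + 0.22·0 + 0.25·h(Cart) + 0.25·h(Search)
h(Search) = 0.2·1 + 0.25·0 + 0.34·h(Cart) + 0.21·h(Search)
Solving: h(Cart) = 0.5344, h(Search) = 0.4832.
Starting from Cart, the probability is 0.5344.

0.5344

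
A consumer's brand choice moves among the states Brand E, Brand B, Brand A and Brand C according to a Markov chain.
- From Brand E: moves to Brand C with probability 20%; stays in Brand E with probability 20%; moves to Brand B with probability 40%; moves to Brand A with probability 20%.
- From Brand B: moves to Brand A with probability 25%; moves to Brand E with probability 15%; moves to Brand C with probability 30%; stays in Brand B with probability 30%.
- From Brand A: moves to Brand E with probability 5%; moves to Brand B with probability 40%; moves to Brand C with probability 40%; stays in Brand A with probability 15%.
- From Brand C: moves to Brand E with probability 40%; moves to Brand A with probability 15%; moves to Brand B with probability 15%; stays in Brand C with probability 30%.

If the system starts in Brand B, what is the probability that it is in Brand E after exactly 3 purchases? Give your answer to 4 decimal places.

Propagate the distribution vector 3 purchases from Brand B.
After 0 purchases: (0.0000, 1.0000, 0.0000, 0.0000)
After 1 purchase: (0.1500, 0.3000, 0.2500, 0.3000)
After 2 purchases: (0.2075, 0.2950, 0.1875, 0.3100)
After 3 purchases: (0.2191, 0.2930, 0.1899, 0.2980)
P(in Brand E after 3 purchases) = 0.2191

0.2191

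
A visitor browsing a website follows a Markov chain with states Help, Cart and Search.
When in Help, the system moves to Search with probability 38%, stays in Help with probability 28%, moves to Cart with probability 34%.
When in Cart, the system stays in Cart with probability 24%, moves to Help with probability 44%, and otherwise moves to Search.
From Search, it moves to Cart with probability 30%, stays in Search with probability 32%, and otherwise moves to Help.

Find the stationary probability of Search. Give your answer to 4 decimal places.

Let the stationary distribution be π with π = πP and π_1 + π_2 + π_3 = 1.
π_1 = 0.28·π_1 + 0.44·π_2 + 0.38·π_3
π_2 = 0.34·π_1 + 0.24·π_2 + 0.3·π_3
Solving with the normalization constraint gives π = (0.3616, 0.2967, 0.3417).
So the stationary probability of Search is 0.3417.

0.3417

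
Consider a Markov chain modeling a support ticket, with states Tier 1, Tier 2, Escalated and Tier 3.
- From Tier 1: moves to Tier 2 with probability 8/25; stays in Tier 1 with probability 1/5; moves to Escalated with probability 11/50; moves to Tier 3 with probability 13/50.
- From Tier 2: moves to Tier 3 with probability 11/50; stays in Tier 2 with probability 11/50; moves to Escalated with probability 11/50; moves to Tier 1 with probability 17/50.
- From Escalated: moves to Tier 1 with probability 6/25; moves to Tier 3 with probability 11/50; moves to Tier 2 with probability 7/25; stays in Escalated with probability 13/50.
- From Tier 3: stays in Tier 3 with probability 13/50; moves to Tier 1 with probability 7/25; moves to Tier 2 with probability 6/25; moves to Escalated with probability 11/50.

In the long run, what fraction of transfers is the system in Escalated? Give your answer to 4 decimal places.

0.2292

Let the stationary distribution be π with π = πP and π_1 + π_2 + π_3 + π_4 = 1.
π_1 = 0.2·π_1 + 0.34·π_2 + 0.24·π_3 + 0.28·π_4
π_2 = 0.32·π_1 + 0.22·π_2 + 0.28·π_3 + 0.24·π_4
π_3 = 0.22·π_1 + 0.22·π_2 + 0.26·π_3 + 0.22·π_4
Solving with the normalization constraint gives π = (0.2655, 0.2651, 0.2292, 0.2402).
So the stationary probability of Escalated is 0.2292.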